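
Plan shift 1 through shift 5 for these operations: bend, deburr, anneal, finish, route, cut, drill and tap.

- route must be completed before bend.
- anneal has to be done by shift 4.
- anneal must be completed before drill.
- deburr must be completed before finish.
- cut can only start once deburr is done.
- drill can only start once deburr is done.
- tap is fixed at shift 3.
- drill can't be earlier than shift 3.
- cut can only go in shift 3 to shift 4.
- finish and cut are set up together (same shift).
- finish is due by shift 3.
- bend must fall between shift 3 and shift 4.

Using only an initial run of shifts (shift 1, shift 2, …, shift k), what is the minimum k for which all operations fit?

The precedence chain requires at least 2 distinct shifts.
bend can't be placed before shift 3, so the schedule must run through at least shift 3.
3 works (last occupied shift: shift 3): for example finish=shift 3; deburr=shift 1; drill=shift 3; bend=shift 3; route=shift 1; cut=shift 3; anneal=shift 1; tap=shift 3.

3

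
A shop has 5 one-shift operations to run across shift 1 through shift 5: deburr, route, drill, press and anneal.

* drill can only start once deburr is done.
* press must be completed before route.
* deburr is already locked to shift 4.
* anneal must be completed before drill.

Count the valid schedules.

Splitting on route: it can be shift 2 (4), shift 3 (8), shift 4 (12), shift 5 (16). Listing each branch's schedules as (deburr, drill, press, anneal) by shift number:
route=shift 2: (4,5,1,1) (4,5,1,2) (4,5,1,3) (4,5,1,4) — 4.
route=shift 3: (4,5,1,1) (4,5,1,2) (4,5,1,3) (4,5,1,4) (4,5,2,1) (4,5,2,2) (4,5,2,3) (4,5,2,4) — 8.
route=shift 4: (4,5,1,1) (4,5,1,2) (4,5,1,3) (4,5,1,4) (4,5,2,1) (4,5,2,2) (4,5,2,3) (4,5,2,4) (4,5,3,1) (4,5,3,2) (4,5,3,3) (4,5,3,4) — 12.
route=shift 5: (4,5,1,1) (4,5,1,2) (4,5,1,3) (4,5,1,4) (4,5,2,1) (4,5,2,2) (4,5,2,3) (4,5,2,4) (4,5,3,1) (4,5,3,2) (4,5,3,3) (4,5,3,4) (4,5,4,1) (4,5,4,2) (4,5,4,3) (4,5,4,4) — 16.
Summing: 4 + 8 + 12 + 16 = 40.

40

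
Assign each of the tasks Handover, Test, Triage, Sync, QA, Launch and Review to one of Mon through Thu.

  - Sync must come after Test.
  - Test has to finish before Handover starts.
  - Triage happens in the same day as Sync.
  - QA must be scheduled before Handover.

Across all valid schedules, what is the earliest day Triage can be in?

Tue

Triage must be in the same day as Sync, which can't be before Tue, so Triage is at least Tue.
Triage at Tue is achievable: Review -> Mon, Test -> Mon, Triage -> Tue, Launch -> Mon, Handover -> Tue, QA -> Mon, Sync -> Tue.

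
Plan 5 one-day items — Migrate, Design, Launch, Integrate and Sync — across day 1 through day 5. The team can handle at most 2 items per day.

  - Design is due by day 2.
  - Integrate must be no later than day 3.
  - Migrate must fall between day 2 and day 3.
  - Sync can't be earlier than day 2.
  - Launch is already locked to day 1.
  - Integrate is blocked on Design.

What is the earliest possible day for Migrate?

Migrate is available from day 2; Migrate's own window allows nothing later than day 3.
Migrate at day 2 is achievable: Migrate in day 2; Launch in day 1; Sync in day 3; Design in day 1; Integrate in day 2.

day 2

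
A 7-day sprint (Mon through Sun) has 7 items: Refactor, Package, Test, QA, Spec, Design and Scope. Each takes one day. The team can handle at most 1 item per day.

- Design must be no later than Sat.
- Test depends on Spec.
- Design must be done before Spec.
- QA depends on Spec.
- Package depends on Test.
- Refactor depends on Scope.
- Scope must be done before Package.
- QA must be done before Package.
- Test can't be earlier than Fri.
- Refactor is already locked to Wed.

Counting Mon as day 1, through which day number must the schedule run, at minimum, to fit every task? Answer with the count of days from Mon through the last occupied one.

The precedence chain requires at least 4 distinct days.
With at most 1 per day and 7 tasks, at least 7 days are needed.
Propagating the time windows through the other constraints, Package can't land before Sat — that is day 6 counting from Mon — so the schedule must run through at least 6 days.
7 works (last occupied day: Sun): for example Package=Sun, Refactor=Wed, Scope=Tue, Test=Fri, Design=Mon, Spec=Thu, QA=Sat.

7 days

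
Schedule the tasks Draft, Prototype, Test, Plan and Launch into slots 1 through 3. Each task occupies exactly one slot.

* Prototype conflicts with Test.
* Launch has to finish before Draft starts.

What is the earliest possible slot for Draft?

2

Precedence pushes Draft to at least 2.
Draft at 2 is achievable: Prototype -> 1, Launch -> 1, Test -> 2, Plan -> 1, Draft -> 2.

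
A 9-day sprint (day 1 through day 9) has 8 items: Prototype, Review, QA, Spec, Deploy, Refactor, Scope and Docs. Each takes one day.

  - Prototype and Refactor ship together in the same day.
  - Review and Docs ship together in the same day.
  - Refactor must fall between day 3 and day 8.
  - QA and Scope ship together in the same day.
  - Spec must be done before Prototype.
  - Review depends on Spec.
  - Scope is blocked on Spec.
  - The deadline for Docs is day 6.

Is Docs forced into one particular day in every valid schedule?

No

Docs can be day 2 (e.g. QA in day 2; Review in day 2; Deploy in day 1; Docs in day 2; Scope in day 2; Prototype in day 3; Refactor in day 3; Spec in day 1) or day 3 (e.g. Review -> day 3, Prototype -> day 3, QA -> day 2, Docs -> day 3, Refactor -> day 3, Scope -> day 2, Spec -> day 1, Deploy -> day 1).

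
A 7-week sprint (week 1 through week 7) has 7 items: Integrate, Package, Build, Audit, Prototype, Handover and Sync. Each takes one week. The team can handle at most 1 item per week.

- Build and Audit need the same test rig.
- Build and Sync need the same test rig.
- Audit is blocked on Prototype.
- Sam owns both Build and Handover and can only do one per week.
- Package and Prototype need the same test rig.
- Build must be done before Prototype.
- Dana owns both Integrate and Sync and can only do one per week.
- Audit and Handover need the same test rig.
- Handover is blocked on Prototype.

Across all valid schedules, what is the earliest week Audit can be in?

week 3

Precedence pushes Audit to at least week 3.
Audit at week 3 is achievable: Sync in week 7, Package in week 6, Prototype in week 2, Integrate in week 5, Audit in week 3, Handover in week 4, Build in week 1.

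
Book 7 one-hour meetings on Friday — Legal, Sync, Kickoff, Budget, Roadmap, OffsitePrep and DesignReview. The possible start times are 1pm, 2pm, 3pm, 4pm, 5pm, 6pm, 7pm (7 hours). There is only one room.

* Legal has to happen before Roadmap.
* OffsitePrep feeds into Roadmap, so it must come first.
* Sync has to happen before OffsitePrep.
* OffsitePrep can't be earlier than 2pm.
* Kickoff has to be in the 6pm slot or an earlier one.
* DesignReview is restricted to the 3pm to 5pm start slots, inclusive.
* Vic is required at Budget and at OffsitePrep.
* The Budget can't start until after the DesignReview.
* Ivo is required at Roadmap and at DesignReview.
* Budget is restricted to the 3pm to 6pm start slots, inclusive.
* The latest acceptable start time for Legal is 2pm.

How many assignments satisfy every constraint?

36

Splitting on Legal: it can be 1pm (18), 2pm (18). Listing each branch's schedules as (Sync, Kickoff, Budget, Roadmap, OffsitePrep, DesignReview):
Legal=1pm: (2pm,3pm,5pm,7pm,6pm,4pm) (2pm,3pm,6pm,7pm,4pm,5pm) (2pm,3pm,6pm,7pm,5pm,4pm) (2pm,4pm,5pm,7pm,6pm,3pm) (2pm,4pm,6pm,7pm,3pm,5pm) (2pm,4pm,6pm,7pm,5pm,3pm) (2pm,5pm,4pm,7pm,6pm,3pm) (2pm,5pm,6pm,7pm,3pm,4pm) (2pm,5pm,6pm,7pm,4pm,3pm) (2pm,6pm,4pm,7pm,5pm,3pm) (2pm,6pm,5pm,7pm,3pm,4pm) (2pm,6pm,5pm,7pm,4pm,3pm) (3pm,2pm,5pm,7pm,6pm,4pm) (3pm,2pm,6pm,7pm,4pm,5pm) (3pm,2pm,6pm,7pm,5pm,4pm) (4pm,2pm,5pm,7pm,6pm,3pm) (4pm,2pm,6pm,7pm,5pm,3pm) (5pm,2pm,4pm,7pm,6pm,3pm) — 18.
Legal=2pm: (1pm,3pm,5pm,7pm,6pm,4pm) (1pm,3pm,6pm,7pm,4pm,5pm) (1pm,3pm,6pm,7pm,5pm,4pm) (1pm,4pm,5pm,7pm,6pm,3pm) (1pm,4pm,6pm,7pm,3pm,5pm) (1pm,4pm,6pm,7pm,5pm,3pm) (1pm,5pm,4pm,7pm,6pm,3pm) (1pm,5pm,6pm,7pm,3pm,4pm) (1pm,5pm,6pm,7pm,4pm,3pm) (1pm,6pm,4pm,7pm,5pm,3pm) (1pm,6pm,5pm,7pm,3pm,4pm) (1pm,6pm,5pm,7pm,4pm,3pm) (3pm,1pm,5pm,7pm,6pm,4pm) (3pm,1pm,6pm,7pm,4pm,5pm) (3pm,1pm,6pm,7pm,5pm,4pm) (4pm,1pm,5pm,7pm,6pm,3pm) (4pm,1pm,6pm,7pm,5pm,3pm) (5pm,1pm,4pm,7pm,6pm,3pm) — 18.
Summing: 18 + 18 = 36.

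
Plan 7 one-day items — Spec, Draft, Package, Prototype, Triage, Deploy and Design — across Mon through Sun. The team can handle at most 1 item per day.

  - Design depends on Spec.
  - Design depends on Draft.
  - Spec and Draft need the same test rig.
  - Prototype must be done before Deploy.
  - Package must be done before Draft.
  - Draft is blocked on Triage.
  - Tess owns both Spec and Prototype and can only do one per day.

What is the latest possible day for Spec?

Sat

Downstream work caps Spec at Sat.
Spec at Sat is achievable: Triage -> Tue, Package -> Mon, Deploy -> Fri, Spec -> Sat, Design -> Sun, Draft -> Wed, Prototype -> Thu.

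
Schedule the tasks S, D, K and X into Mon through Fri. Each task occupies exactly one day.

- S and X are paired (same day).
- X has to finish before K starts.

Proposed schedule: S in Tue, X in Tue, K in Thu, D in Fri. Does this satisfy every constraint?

Yes, all constraints hold

X has to finish before K starts — holds.
S and X are paired (same day) — holds.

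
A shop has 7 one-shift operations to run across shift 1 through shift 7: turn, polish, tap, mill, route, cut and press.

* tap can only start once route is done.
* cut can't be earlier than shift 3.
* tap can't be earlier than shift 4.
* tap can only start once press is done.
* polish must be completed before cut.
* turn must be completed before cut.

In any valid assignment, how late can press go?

Downstream work caps press at shift 6.
press at shift 6 is achievable: route=shift 1; press=shift 6; cut=shift 3; tap=shift 7; turn=shift 1; mill=shift 1; polish=shift 1.

shift 6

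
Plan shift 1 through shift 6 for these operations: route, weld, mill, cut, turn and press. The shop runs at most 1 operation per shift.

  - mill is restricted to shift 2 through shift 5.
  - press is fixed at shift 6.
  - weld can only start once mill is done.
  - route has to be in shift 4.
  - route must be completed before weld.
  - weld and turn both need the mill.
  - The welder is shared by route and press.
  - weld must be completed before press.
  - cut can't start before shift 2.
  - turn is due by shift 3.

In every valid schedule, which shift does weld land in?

route is fixed at shift 4 and must come before weld, so weld is at least shift 5.
press is fixed at shift 6 and must come after weld, so weld is at most shift 5.
So weld must be shift 5.

shift 5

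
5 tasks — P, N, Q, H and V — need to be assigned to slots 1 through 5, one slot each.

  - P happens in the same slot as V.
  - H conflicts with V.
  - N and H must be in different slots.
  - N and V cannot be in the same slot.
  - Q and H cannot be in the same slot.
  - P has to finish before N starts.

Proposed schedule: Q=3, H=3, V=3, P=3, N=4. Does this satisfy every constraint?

H conflicts with V — violated.
N and V cannot be in the same slot — holds.
P happens in the same slot as V — holds.
Q and H cannot be in the same slot — violated.
P has to finish before N starts — holds.
N and H must be in different slots — holds.

Invalid. Q and H cannot be in the same slot.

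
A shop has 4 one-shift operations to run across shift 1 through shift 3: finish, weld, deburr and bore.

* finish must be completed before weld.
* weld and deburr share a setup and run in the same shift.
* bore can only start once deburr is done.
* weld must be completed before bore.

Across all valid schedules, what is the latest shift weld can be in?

shift 2

Precedence pushes weld to at least shift 2; downstream work caps weld at shift 2.
weld at shift 2 is achievable: bore in shift 3; deburr in shift 2; finish in shift 1; weld in shift 2.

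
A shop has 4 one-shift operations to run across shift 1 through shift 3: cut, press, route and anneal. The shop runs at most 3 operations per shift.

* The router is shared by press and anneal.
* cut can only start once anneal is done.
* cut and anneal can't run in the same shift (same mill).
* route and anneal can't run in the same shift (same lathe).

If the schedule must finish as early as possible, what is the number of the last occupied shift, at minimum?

2

The precedence chain requires at least 2 distinct shifts.
With at most 3 per shift and 4 operations, at least 2 shifts are needed.
2 works (last occupied shift: shift 2): for example route -> shift 2; cut -> shift 2; press -> shift 2; anneal -> shift 1.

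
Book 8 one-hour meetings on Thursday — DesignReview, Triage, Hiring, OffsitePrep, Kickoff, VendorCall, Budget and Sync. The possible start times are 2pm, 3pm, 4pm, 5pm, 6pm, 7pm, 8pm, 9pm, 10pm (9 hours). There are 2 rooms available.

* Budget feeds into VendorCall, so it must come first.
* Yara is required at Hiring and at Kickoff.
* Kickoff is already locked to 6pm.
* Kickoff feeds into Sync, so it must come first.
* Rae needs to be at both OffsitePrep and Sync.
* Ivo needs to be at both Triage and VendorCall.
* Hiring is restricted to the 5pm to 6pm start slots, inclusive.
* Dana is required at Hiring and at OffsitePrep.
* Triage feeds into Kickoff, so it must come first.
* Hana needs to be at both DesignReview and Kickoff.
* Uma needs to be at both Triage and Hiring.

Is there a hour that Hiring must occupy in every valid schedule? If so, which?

5pm

Hiring's window is 5pm–6pm.
Kickoff is fixed at 6pm, and Hiring can't share a hour with Kickoff.
So Hiring must be 5pm.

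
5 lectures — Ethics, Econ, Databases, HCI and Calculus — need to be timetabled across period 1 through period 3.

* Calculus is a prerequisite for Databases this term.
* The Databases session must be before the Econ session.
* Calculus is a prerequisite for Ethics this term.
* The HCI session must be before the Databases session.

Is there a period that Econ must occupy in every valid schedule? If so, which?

period 3

Precedence pushes Econ to at least period 3.
So Econ is pinned to period 3.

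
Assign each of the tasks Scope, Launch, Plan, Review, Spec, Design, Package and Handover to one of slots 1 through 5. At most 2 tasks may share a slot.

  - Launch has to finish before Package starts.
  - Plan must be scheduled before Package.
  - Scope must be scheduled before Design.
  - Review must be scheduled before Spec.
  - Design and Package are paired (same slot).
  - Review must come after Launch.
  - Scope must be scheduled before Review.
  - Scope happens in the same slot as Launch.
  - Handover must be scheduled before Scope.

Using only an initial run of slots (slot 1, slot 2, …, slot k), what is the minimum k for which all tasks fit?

5

The precedence chain requires at least 4 distinct slots.
With at most 2 per slot and 8 tasks, at least 4 slots are needed.
Could 4 slots be enough, i.e. nothing placed later than 4? First, Review must come after Scope (at 1 or later) → {2, 3, 4}; Scope must come before Review (at 4 or earlier) → {1, 2, 3}; Package must come after Launch (at 1 or later) → {2, 3, 4}; Launch must come before Package (at 4 or earlier) → {1, 2, 3}; Spec must come after Review (at 2 or later) → {3, 4}; Review must come before Spec (at 4 or earlier) → {2, 3}; Design must come after Scope (at 1 or later) → {2, 3, 4}; Scope must come after Handover (at 1 or later) → {2, 3}; Launch must be in the same slot as Scope (in {2, 3}) → {2, 3}; Review must come after Scope (at 2 or later) → {3}; Scope must come before Review (at 3 or earlier) → {2}; Package must come after Launch (at 2 or later) → {3, 4}; Spec must come after Review (at 3 or later) → {4}; Design must come after Scope (at 2 or later) → {3, 4}. Design could then only be at {3, 4}; try each:
- suppose Design is at 3; Package must be in the same slot as Design (in {3}) → {3}; that puts Review, Design and Package all in 3 — more than 2 per slot.
- suppose Design is at 4; Package must be in the same slot as Design (in {4}) → {4}; that puts Spec, Design and Package all in 4 — more than 2 per slot.
Every option fails, so 4 slots is not enough.
5 works (last occupied slot: 5): for example Plan=1; Launch=2; Design=4; Review=3; Handover=1; Package=4; Spec=5; Scope=2.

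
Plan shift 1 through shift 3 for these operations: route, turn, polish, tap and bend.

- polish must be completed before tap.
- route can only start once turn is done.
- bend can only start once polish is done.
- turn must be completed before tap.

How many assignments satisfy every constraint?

13

Splitting on route: it can be shift 2 (5), shift 3 (8). Listing each branch's schedules as (turn, polish, tap, bend) by shift number:
route=shift 2: (1,1,2,2) (1,1,2,3) (1,1,3,2) (1,1,3,3) (1,2,3,3) — 5.
route=shift 3: (1,1,2,2) (1,1,2,3) (1,1,3,2) (1,1,3,3) (1,2,3,3) (2,1,3,2) (2,1,3,3) (2,2,3,3) — 8.
Summing: 5 + 8 = 13.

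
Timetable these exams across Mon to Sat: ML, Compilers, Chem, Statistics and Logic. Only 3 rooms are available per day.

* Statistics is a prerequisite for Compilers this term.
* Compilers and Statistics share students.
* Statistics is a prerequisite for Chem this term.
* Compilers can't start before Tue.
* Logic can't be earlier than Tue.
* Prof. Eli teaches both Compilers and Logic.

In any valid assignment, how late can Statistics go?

Downstream work caps Statistics at Fri.
Statistics at Fri is achievable: Logic -> Tue; Compilers -> Sat; ML -> Mon; Statistics -> Fri; Chem -> Sat.

Fri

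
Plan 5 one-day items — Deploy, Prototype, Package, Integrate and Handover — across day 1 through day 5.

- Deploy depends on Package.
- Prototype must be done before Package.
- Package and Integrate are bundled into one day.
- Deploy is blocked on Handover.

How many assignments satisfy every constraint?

Splitting on Deploy: it can be day 3 (2), day 4 (9), day 5 (24). Listing each branch's schedules as (Prototype, Package, Integrate, Handover) by day number:
Deploy=day 3: (1,2,2,1) (1,2,2,2) — 2.
Deploy=day 4: (1,2,2,1) (1,2,2,2) (1,2,2,3) (1,3,3,1) (1,3,3,2) (1,3,3,3) (2,3,3,1) (2,3,3,2) (2,3,3,3) — 9.
Deploy=day 5: (1,2,2,1) (1,2,2,2) (1,2,2,3) (1,2,2,4) (1,3,3,1) (1,3,3,2) (1,3,3,3) (1,3,3,4) (1,4,4,1) (1,4,4,2) (1,4,4,3) (1,4,4,4) (2,3,3,1) (2,3,3,2) (2,3,3,3) (2,3,3,4) (2,4,4,1) (2,4,4,2) (2,4,4,3) (2,4,4,4) (3,4,4,1) (3,4,4,2) (3,4,4,3) (3,4,4,4) — 24.
Summing: 2 + 9 + 24 = 35.

35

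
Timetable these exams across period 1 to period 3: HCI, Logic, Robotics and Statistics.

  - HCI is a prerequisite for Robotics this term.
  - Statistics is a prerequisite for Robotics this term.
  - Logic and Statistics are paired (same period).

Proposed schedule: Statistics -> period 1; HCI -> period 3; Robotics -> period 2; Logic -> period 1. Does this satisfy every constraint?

No. HCI is a prerequisite for Robotics this term is not satisfied.

HCI is a prerequisite for Robotics this term — violated.
Logic and Statistics are paired (same period) — holds.
Statistics is a prerequisite for Robotics this term — holds.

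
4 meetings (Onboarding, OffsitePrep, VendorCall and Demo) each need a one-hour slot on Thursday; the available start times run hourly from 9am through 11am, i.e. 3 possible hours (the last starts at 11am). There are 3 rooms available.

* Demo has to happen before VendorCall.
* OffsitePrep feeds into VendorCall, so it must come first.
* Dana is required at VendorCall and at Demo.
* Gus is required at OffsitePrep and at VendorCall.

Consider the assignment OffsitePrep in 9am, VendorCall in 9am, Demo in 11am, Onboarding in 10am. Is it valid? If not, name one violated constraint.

No — it violates: Demo has to happen before VendorCall

There are 3 rooms available — holds.
Gus is required at OffsitePrep and at VendorCall — violated.
Dana is required at VendorCall and at Demo — holds.
Demo has to happen before VendorCall — violated.
OffsitePrep feeds into VendorCall, so it must come first — violated.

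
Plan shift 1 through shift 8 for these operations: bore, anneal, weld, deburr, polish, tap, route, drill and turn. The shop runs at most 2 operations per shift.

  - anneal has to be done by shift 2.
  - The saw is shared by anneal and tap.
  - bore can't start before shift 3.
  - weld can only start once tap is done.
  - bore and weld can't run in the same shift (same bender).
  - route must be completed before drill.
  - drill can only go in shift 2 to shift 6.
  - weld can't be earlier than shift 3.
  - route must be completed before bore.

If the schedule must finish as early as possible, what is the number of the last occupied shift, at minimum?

The precedence chain requires at least 2 distinct shifts.
With at most 2 per shift and 9 operations, at least 5 shifts are needed.
bore can't be placed before shift 3, so the schedule must run through at least shift 3.
5 works (last occupied shift: shift 5): for example bore in shift 3, polish in shift 4, drill in shift 2, anneal in shift 1, deburr in shift 3, route in shift 1, weld in shift 4, turn in shift 5, tap in shift 2.

5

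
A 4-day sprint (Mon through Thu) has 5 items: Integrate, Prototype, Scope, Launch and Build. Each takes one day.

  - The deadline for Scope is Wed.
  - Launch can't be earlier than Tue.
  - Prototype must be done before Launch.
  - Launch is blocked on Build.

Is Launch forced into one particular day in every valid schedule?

No

Launch can be Tue (e.g. Launch=Tue, Scope=Mon, Prototype=Mon, Integrate=Mon, Build=Mon) or Wed (e.g. Launch -> Wed, Scope -> Mon, Build -> Mon, Prototype -> Mon, Integrate -> Mon).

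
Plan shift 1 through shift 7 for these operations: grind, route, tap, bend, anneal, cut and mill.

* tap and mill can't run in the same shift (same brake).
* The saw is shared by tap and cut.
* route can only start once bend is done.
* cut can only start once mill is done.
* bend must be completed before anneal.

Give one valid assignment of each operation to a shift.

cut -> shift 2; grind -> shift 1; tap -> shift 3; route -> shift 2; bend -> shift 1; anneal -> shift 2; mill -> shift 1

Checking: bend(shift 1) before route(shift 2); bend(shift 1) before anneal(shift 2); mill(shift 1) before cut(shift 2); tap(shift 3) != mill(shift 1); tap(shift 3) != cut(shift 2).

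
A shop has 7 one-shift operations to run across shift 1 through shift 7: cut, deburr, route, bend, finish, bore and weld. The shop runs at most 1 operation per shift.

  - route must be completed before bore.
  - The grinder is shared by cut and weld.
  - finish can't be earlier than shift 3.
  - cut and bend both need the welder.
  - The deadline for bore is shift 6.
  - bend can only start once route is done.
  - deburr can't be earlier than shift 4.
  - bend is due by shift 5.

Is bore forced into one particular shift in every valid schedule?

No

bore can be shift 2 (e.g. weld in shift 7, cut in shift 6, route in shift 1, deburr in shift 4, bore in shift 2, finish in shift 5, bend in shift 3) or shift 3 (e.g. weld in shift 7, bend in shift 2, bore in shift 3, cut in shift 6, finish in shift 5, deburr in shift 4, route in shift 1).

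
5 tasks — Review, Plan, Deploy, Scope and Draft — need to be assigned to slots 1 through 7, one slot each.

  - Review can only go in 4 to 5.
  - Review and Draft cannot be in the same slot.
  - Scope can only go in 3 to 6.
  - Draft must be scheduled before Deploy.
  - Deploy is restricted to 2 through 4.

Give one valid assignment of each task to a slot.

Draft in 1, Scope in 3, Review in 4, Plan in 1, Deploy in 2

Checking: Draft(1) before Deploy(2); Review(4) != Draft(1); Deploy=2 in [2,4]; Review=4 in [4,5]; Scope=3 in [3,6].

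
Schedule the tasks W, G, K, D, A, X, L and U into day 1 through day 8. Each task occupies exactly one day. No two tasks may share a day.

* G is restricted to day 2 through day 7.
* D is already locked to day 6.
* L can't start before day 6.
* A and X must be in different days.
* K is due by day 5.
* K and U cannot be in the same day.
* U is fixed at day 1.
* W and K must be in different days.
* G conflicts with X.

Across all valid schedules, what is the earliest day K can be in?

day 2

K's own window allows nothing later than day 5.
K at day 2 is achievable: W in day 4; K in day 2; A in day 5; D in day 6; G in day 3; X in day 8; U in day 1; L in day 7.
Nothing earlier works — the conflict and capacity constraints rule out every day before day 2.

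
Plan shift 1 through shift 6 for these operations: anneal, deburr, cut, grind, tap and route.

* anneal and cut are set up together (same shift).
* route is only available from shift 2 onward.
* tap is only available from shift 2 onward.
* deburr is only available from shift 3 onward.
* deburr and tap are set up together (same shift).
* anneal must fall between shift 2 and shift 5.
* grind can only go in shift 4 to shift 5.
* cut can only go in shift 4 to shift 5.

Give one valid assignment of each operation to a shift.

route=shift 2; cut=shift 4; anneal=shift 4; grind=shift 4; tap=shift 3; deburr=shift 3

Checking: deburr = tap = shift 3; anneal = cut = shift 4; grind=shift 4 in [shift 4,shift 5]; route=shift 2 in [shift 2,shift 6]; cut=shift 4 in [shift 4,shift 5]; deburr=shift 3 in [shift 3,shift 6]; tap=shift 3 in [shift 2,shift 6]; anneal=shift 4 in [shift 2,shift 5].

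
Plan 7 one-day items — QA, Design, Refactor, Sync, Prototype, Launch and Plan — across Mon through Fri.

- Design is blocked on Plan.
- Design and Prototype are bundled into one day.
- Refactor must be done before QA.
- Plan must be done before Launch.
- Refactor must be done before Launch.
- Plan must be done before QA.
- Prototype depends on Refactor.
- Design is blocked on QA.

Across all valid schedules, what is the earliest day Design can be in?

Precedence pushes Design to at least Wed.
Design at Wed is achievable: Plan -> Mon; Refactor -> Mon; QA -> Tue; Design -> Wed; Prototype -> Wed; Launch -> Tue; Sync -> Mon.

Wed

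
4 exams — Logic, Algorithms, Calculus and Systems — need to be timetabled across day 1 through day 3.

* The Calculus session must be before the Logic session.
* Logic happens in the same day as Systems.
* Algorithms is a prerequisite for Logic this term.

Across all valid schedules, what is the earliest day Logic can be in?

Precedence pushes Logic to at least day 2.
Logic at day 2 is achievable: Systems=day 2, Logic=day 2, Algorithms=day 1, Calculus=day 1.

day 2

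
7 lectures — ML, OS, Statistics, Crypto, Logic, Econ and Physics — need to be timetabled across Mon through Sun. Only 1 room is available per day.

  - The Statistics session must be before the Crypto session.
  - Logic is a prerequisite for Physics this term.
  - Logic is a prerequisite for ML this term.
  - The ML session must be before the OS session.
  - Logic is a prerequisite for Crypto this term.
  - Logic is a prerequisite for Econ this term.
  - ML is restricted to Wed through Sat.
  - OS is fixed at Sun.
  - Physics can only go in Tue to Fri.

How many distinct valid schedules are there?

Splitting on ML: it can be Wed (13), Thu (13), Fri (13), Sat (18). Listing each branch's schedules as (OS, Statistics, Crypto, Logic, Econ, Physics):
ML=Wed: (Sun,Mon,Thu,Tue,Sat,Fri) (Sun,Mon,Fri,Tue,Sat,Thu) (Sun,Mon,Sat,Tue,Thu,Fri) (Sun,Mon,Sat,Tue,Fri,Thu) (Sun,Tue,Thu,Mon,Sat,Fri) (Sun,Tue,Fri,Mon,Sat,Thu) (Sun,Tue,Sat,Mon,Thu,Fri) (Sun,Tue,Sat,Mon,Fri,Thu) (Sun,Thu,Fri,Mon,Sat,Tue) (Sun,Thu,Sat,Mon,Tue,Fri) (Sun,Thu,Sat,Mon,Fri,Tue) (Sun,Fri,Sat,Mon,Tue,Thu) (Sun,Fri,Sat,Mon,Thu,Tue) — 13.
ML=Thu: (Sun,Mon,Wed,Tue,Sat,Fri) (Sun,Mon,Fri,Tue,Sat,Wed) (Sun,Mon,Sat,Tue,Wed,Fri) (Sun,Mon,Sat,Tue,Fri,Wed) (Sun,Tue,Wed,Mon,Sat,Fri) (Sun,Tue,Fri,Mon,Sat,Wed) (Sun,Tue,Sat,Mon,Wed,Fri) (Sun,Tue,Sat,Mon,Fri,Wed) (Sun,Wed,Fri,Mon,Sat,Tue) (Sun,Wed,Sat,Mon,Tue,Fri) (Sun,Wed,Sat,Mon,Fri,Tue) (Sun,Fri,Sat,Mon,Tue,Wed) (Sun,Fri,Sat,Mon,Wed,Tue) — 13.
ML=Fri: (Sun,Mon,Wed,Tue,Sat,Thu) (Sun,Mon,Thu,Tue,Sat,Wed) (Sun,Mon,Sat,Tue,Wed,Thu) (Sun,Mon,Sat,Tue,Thu,Wed) (Sun,Tue,Wed,Mon,Sat,Thu) (Sun,Tue,Thu,Mon,Sat,Wed) (Sun,Tue,Sat,Mon,Wed,Thu) (Sun,Tue,Sat,Mon,Thu,Wed) (Sun,Wed,Thu,Mon,Sat,Tue) (Sun,Wed,Sat,Mon,Tue,Thu) (Sun,Wed,Sat,Mon,Thu,Tue) (Sun,Thu,Sat,Mon,Tue,Wed) (Sun,Thu,Sat,Mon,Wed,Tue) — 13.
ML=Sat: (Sun,Mon,Wed,Tue,Thu,Fri) (Sun,Mon,Wed,Tue,Fri,Thu) (Sun,Mon,Thu,Tue,Wed,Fri) (Sun,Mon,Thu,Tue,Fri,Wed) (Sun,Mon,Fri,Tue,Wed,Thu) (Sun,Mon,Fri,Tue,Thu,Wed) (Sun,Tue,Wed,Mon,Thu,Fri) (Sun,Tue,Wed,Mon,Fri,Thu) (Sun,Tue,Thu,Mon,Wed,Fri) (Sun,Tue,Thu,Mon,Fri,Wed) (Sun,Tue,Fri,Mon,Wed,Thu) (Sun,Tue,Fri,Mon,Thu,Wed) (Sun,Wed,Thu,Mon,Tue,Fri) (Sun,Wed,Thu,Mon,Fri,Tue) (Sun,Wed,Fri,Mon,Tue,Thu) (Sun,Wed,Fri,Mon,Thu,Tue) (Sun,Thu,Fri,Mon,Tue,Wed) (Sun,Thu,Fri,Mon,Wed,Tue) — 18.
Summing: 13 + 13 + 13 + 18 = 57.

57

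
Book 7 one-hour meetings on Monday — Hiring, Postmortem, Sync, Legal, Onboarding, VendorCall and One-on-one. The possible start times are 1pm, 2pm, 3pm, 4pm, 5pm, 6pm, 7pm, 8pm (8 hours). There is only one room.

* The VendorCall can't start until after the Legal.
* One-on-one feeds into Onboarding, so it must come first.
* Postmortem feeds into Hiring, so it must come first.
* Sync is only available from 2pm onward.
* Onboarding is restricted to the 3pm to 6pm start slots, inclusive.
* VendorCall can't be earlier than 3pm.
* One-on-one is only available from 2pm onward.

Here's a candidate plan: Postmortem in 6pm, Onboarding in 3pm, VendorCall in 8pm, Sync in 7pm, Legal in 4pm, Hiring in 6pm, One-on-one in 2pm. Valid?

VendorCall can't be earlier than 3pm — holds.
There is only one room — violated.
The VendorCall can't start until after the Legal — holds.
One-on-one is only available from 2pm onward — holds.
Sync is only available from 2pm onward — holds.
Postmortem feeds into Hiring, so it must come first — violated.
One-on-one feeds into Onboarding, so it must come first — holds.
Onboarding is restricted to the 3pm to 6pm start slots, inclusive — holds.

Invalid. There is only one room.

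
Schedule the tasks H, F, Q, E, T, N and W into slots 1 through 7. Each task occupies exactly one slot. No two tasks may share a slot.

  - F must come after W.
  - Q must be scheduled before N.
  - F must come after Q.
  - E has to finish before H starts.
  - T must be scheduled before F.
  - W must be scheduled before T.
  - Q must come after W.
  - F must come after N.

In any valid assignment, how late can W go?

3

Downstream work caps W at 4.
W at 3 is achievable: E -> 1; N -> 6; T -> 5; H -> 2; W -> 3; F -> 7; Q -> 4.
Nothing later works — the capacity limit rule out every slot after 3.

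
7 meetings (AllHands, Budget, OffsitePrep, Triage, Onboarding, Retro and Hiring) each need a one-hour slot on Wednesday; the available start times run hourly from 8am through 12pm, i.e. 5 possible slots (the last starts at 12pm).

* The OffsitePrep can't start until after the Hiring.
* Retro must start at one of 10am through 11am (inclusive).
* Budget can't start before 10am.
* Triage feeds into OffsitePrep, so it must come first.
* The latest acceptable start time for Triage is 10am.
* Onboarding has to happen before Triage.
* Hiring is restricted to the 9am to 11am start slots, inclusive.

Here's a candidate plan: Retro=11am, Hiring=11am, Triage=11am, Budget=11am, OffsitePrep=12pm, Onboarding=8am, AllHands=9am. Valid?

No — it violates: The latest acceptable start time for Triage is 10am

Onboarding has to happen before Triage — holds.
Retro must start at one of 10am through 11am (inclusive) — holds.
The latest acceptable start time for Triage is 10am — violated.
Hiring is restricted to the 9am to 11am start slots, inclusive — holds.
Budget can't start before 10am — holds.
The OffsitePrep can't start until after the Hiring — holds.
Triage feeds into OffsitePrep, so it must come first — holds.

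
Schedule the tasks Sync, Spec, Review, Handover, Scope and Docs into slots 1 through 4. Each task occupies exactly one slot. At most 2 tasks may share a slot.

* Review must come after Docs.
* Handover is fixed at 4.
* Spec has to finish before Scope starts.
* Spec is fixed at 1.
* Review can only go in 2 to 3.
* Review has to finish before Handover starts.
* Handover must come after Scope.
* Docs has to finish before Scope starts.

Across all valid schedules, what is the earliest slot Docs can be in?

Downstream work caps Docs at 2.
Docs at 1 is achievable: Spec -> 1, Docs -> 1, Sync -> 3, Handover -> 4, Review -> 2, Scope -> 2.

1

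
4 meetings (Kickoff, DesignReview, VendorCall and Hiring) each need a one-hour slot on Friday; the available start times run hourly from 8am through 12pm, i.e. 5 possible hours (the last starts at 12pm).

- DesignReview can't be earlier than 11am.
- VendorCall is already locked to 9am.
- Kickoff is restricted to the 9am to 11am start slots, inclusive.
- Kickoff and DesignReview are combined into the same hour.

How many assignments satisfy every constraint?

Splitting on Hiring: it can be 8am (1), 9am (1), 10am (1), 11am (1), 12pm (1). Listing each branch's schedules as (Kickoff, DesignReview, VendorCall):
Hiring=8am: (11am,11am,9am) — 1.
Hiring=9am: (11am,11am,9am) — 1.
Hiring=10am: (11am,11am,9am) — 1.
Hiring=11am: (11am,11am,9am) — 1.
Hiring=12pm: (11am,11am,9am) — 1.
Summing: 1 + 1 + 1 + 1 + 1 = 5.

5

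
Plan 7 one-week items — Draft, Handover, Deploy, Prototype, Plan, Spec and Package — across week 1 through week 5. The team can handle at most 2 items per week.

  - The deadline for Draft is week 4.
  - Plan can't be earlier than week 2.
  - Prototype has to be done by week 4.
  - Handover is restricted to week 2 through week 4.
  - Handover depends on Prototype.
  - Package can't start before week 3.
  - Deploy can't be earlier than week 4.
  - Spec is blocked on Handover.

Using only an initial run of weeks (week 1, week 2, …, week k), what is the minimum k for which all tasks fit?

4 weeks

The precedence chain requires at least 3 distinct weeks.
With at most 2 per week and 7 tasks, at least 4 weeks are needed.
Deploy can't be placed before week 4, so the schedule must run through at least week 4.
4 works (last occupied week: week 4): for example Draft=week 1, Handover=week 2, Package=week 3, Deploy=week 4, Prototype=week 1, Spec=week 3, Plan=week 2.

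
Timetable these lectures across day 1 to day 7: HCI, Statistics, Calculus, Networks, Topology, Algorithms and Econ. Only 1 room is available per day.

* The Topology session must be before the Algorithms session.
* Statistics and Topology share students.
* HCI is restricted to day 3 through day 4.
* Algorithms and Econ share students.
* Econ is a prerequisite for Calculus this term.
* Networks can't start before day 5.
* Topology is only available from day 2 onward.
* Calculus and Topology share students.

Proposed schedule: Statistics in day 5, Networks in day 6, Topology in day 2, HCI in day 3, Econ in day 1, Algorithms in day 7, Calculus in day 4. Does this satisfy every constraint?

The Topology session must be before the Algorithms session — holds.
Calculus and Topology share students — holds.
Networks can't start before day 5 — holds.
Only 1 room is available per day — holds.
HCI is restricted to day 3 through day 4 — holds.
Algorithms and Econ share students — holds.
Statistics and Topology share students — holds.
Topology is only available from day 2 onward — holds.
Econ is a prerequisite for Calculus this term — holds.

Yes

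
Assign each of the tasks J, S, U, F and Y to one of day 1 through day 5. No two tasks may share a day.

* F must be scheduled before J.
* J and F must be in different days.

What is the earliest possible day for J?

Precedence pushes J to at least day 2.
J at day 2 is achievable: Y -> day 5, S -> day 3, J -> day 2, U -> day 4, F -> day 1.

day 2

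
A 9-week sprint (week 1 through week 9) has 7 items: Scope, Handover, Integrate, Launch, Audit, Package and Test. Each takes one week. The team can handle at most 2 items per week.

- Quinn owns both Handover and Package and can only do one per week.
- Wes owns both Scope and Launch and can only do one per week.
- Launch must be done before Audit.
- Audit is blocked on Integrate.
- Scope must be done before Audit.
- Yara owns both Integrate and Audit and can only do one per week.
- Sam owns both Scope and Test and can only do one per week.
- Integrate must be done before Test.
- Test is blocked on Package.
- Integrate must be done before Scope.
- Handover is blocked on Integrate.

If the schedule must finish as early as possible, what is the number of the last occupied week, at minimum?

week 4

The precedence chain requires at least 3 distinct weeks.
With at most 2 per week and 7 work items, at least 4 weeks are needed.
4 works (last occupied week: week 4): for example Test -> week 3, Launch -> week 1, Integrate -> week 1, Audit -> week 3, Package -> week 2, Handover -> week 4, Scope -> week 2.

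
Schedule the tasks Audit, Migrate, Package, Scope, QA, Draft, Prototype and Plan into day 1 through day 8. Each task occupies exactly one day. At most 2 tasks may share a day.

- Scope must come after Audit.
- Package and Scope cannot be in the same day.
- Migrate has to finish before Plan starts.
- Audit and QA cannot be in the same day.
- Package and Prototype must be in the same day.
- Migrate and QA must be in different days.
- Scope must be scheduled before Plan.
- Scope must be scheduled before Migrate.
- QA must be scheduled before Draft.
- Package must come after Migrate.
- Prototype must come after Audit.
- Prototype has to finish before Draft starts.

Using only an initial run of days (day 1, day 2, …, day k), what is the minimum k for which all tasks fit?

The precedence chain requires at least 5 distinct days.
With at most 2 per day and 8 tasks, at least 4 days are needed.
5 works (last occupied day: day 5): for example Prototype -> day 4; Draft -> day 5; Audit -> day 1; Scope -> day 2; Plan -> day 5; Migrate -> day 3; QA -> day 2; Package -> day 4.

5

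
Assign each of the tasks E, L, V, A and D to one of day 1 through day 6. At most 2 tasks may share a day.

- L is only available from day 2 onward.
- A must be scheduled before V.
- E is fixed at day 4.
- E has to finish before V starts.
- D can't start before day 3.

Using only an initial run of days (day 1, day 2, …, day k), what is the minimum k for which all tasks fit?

The precedence chain requires at least 2 distinct days.
With at most 2 per day and 5 tasks, at least 3 days are needed.
Propagating the time windows through the other constraints, V can't land before day 5, so the schedule must run through at least day 5.
5 works (last occupied day: day 5): for example A -> day 1, L -> day 2, V -> day 5, E -> day 4, D -> day 3.

5 days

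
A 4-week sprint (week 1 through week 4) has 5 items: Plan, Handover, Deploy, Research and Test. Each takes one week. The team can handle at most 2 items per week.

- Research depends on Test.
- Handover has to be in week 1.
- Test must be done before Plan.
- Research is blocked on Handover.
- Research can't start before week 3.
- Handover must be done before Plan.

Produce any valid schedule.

Handover=week 1, Research=week 3, Plan=week 2, Deploy=week 2, Test=week 1

Checking: Test(week 1) before Research(week 3); Handover(week 1) before Research(week 3); Test(week 1) before Plan(week 2); Handover(week 1) before Plan(week 2); Handover=week 1 in [week 1,week 1]; Research=week 3 in [week 3,week 4]; max 2 per week (cap 2).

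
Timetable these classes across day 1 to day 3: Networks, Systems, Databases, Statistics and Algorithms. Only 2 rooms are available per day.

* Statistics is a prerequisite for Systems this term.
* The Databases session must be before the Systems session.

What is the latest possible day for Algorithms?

day 3

Algorithms at day 3 is achievable: Systems=day 2; Algorithms=day 3; Statistics=day 1; Databases=day 1; Networks=day 2.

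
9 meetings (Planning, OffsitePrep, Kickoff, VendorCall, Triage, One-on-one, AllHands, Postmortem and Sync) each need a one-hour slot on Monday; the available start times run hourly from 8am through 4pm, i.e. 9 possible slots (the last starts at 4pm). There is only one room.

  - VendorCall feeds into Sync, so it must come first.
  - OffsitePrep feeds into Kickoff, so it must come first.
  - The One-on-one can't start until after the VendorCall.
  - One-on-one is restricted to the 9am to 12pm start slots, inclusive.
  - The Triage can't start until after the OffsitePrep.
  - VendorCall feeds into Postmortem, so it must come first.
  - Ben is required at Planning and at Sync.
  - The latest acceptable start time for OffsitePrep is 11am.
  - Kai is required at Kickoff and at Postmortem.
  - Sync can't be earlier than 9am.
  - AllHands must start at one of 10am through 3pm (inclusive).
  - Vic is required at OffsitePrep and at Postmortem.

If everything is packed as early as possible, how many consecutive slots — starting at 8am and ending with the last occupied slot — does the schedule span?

9 slots

The precedence chain requires at least 2 distinct slots.
With at most 1 per slot and 9 meetings, at least 9 slots are needed.
AllHands can't be placed before 10am — that is slot 3 counting from 8am — so the schedule must run through at least 3 slots.
9 works (last occupied slot: 4pm): for example OffsitePrep=8am; Sync=12pm; Triage=2pm; Postmortem=3pm; Kickoff=1pm; VendorCall=9am; Planning=4pm; AllHands=11am; One-on-one=10am.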